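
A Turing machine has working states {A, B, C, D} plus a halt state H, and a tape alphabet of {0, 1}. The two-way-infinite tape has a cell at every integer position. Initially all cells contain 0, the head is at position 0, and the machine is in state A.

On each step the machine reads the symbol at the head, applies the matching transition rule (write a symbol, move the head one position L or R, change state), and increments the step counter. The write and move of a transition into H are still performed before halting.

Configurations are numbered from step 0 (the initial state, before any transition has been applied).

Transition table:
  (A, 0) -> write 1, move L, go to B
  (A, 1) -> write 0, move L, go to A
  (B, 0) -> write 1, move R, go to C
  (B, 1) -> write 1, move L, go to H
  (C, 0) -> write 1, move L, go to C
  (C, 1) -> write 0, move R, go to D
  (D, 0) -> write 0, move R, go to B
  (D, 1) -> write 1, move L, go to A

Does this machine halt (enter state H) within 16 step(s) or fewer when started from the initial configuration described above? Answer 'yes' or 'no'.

Answer: yes

Derivation:
Step 1: in state A at pos 0, read 0 -> (A,0)->write 1,move L,goto B. Now: state=B, head=-1, tape[-2..1]=0010 (head:  ^)
Step 2: in state B at pos -1, read 0 -> (B,0)->write 1,move R,goto C. Now: state=C, head=0, tape[-2..1]=0110 (head:   ^)
Step 3: in state C at pos 0, read 1 -> (C,1)->write 0,move R,goto D. Now: state=D, head=1, tape[-2..2]=01000 (head:    ^)
Step 4: in state D at pos 1, read 0 -> (D,0)->write 0,move R,goto B. Now: state=B, head=2, tape[-2..3]=010000 (head:     ^)
Step 5: in state B at pos 2, read 0 -> (B,0)->write 1,move R,goto C. Now: state=C, head=3, tape[-2..4]=0100100 (head:      ^)
Step 6: in state C at pos 3, read 0 -> (C,0)->write 1,move L,goto C. Now: state=C, head=2, tape[-2..4]=0100110 (head:     ^)
Step 7: in state C at pos 2, read 1 -> (C,1)->write 0,move R,goto D. Now: state=D, head=3, tape[-2..4]=0100010 (head:      ^)
Step 8: in state D at pos 3, read 1 -> (D,1)->write 1,move L,goto A. Now: state=A, head=2, tape[-2..4]=0100010 (head:     ^)
Step 9: in state A at pos 2, read 0 -> (A,0)->write 1,move L,goto B. Now: state=B, head=1, tape[-2..4]=0100110 (head:    ^)
Step 10: in state B at pos 1, read 0 -> (B,0)->write 1,move R,goto C. Now: state=C, head=2, tape[-2..4]=0101110 (head:     ^)
Step 11: in state C at pos 2, read 1 -> (C,1)->write 0,move R,goto D. Now: state=D, head=3, tape[-2..4]=0101010 (head:      ^)
Step 12: in state D at pos 3, read 1 -> (D,1)->write 1,move L,goto A. Now: state=A, head=2, tape[-2..4]=0101010 (head:     ^)
Step 13: in state A at pos 2, read 0 -> (A,0)->write 1,move L,goto B. Now: state=B, head=1, tape[-2..4]=0101110 (head:    ^)
Step 14: in state B at pos 1, read 1 -> (B,1)->write 1,move L,goto H. Now: state=H, head=0, tape[-2..4]=0101110 (head:   ^)
State H reached at step 14; 14 <= 16 -> yes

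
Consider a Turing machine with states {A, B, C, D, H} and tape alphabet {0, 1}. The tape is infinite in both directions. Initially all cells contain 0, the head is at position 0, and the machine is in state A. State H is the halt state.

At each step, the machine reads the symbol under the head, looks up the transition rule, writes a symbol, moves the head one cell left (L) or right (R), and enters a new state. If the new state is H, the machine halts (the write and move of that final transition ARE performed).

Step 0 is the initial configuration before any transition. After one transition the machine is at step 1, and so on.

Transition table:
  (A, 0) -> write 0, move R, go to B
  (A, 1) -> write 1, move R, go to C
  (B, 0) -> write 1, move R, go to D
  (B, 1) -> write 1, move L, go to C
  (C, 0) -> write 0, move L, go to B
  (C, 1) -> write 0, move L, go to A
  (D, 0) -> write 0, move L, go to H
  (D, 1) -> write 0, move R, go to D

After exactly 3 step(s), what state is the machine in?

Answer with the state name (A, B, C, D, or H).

Step 1: in state A at pos 0, read 0 -> (A,0)->write 0,move R,goto B. Now: state=B, head=1, tape[-1..2]=0000 (head:   ^)
Step 2: in state B at pos 1, read 0 -> (B,0)->write 1,move R,goto D. Now: state=D, head=2, tape[-1..3]=00100 (head:    ^)
Step 3: in state D at pos 2, read 0 -> (D,0)->write 0,move L,goto H. Now: state=H, head=1, tape[-1..3]=00100 (head:   ^)

Answer: H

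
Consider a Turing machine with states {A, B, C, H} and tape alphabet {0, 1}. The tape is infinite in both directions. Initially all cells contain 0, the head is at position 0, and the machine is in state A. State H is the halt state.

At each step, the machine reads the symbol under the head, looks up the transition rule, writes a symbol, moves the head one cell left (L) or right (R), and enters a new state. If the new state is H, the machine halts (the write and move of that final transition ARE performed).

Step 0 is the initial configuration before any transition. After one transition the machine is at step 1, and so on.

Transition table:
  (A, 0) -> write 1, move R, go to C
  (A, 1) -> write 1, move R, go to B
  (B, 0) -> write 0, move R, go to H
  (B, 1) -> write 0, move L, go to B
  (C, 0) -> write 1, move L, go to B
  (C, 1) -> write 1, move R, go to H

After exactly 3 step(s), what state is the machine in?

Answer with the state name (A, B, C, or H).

Step 1: in state A at pos 0, read 0 -> (A,0)->write 1,move R,goto C. Now: state=C, head=1, tape[-1..2]=0100 (head:   ^)
Step 2: in state C at pos 1, read 0 -> (C,0)->write 1,move L,goto B. Now: state=B, head=0, tape[-1..2]=0110 (head:  ^)
Step 3: in state B at pos 0, read 1 -> (B,1)->write 0,move L,goto B. Now: state=B, head=-1, tape[-2..2]=00010 (head:  ^)

Answer: B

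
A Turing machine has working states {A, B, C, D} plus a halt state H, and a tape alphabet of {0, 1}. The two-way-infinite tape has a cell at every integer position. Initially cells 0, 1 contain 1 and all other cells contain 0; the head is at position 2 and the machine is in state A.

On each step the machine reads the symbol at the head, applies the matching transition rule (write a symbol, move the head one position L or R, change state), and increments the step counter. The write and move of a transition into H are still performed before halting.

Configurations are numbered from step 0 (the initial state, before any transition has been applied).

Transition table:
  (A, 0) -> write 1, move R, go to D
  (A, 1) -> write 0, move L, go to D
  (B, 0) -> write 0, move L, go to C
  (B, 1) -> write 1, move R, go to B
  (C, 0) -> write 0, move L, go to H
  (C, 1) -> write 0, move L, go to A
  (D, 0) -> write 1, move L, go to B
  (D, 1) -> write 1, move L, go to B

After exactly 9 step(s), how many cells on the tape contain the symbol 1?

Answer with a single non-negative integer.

Step 1: in state A at pos 2, read 0 -> (A,0)->write 1,move R,goto D. Now: state=D, head=3, tape[-1..4]=011100 (head:     ^)
Step 2: in state D at pos 3, read 0 -> (D,0)->write 1,move L,goto B. Now: state=B, head=2, tape[-1..4]=011110 (head:    ^)
Step 3: in state B at pos 2, read 1 -> (B,1)->write 1,move R,goto B. Now: state=B, head=3, tape[-1..4]=011110 (head:     ^)
Step 4: in state B at pos 3, read 1 -> (B,1)->write 1,move R,goto B. Now: state=B, head=4, tape[-1..5]=0111100 (head:      ^)
Step 5: in state B at pos 4, read 0 -> (B,0)->write 0,move L,goto C. Now: state=C, head=3, tape[-1..5]=0111100 (head:     ^)
Step 6: in state C at pos 3, read 1 -> (C,1)->write 0,move L,goto A. Now: state=A, head=2, tape[-1..5]=0111000 (head:    ^)
Step 7: in state A at pos 2, read 1 -> (A,1)->write 0,move L,goto D. Now: state=D, head=1, tape[-1..5]=0110000 (head:   ^)
Step 8: in state D at pos 1, read 1 -> (D,1)->write 1,move L,goto B. Now: state=B, head=0, tape[-1..5]=0110000 (head:  ^)
Step 9: in state B at pos 0, read 1 -> (B,1)->write 1,move R,goto B. Now: state=B, head=1, tape[-1..5]=0110000 (head:   ^)
Cells containing 1 after step 9: {0, 1} -> 2 cell(s)

Answer: 2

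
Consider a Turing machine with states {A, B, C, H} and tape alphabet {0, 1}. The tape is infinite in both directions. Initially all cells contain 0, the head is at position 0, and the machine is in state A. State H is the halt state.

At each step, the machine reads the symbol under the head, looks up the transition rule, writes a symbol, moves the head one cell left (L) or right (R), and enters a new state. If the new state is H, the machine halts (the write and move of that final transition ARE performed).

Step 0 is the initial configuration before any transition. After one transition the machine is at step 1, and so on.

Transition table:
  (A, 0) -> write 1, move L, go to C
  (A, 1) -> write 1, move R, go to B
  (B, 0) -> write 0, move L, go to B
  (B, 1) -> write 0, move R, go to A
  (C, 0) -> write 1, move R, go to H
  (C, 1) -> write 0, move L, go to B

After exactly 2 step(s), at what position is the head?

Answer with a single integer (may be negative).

Answer: 0

Derivation:
Step 1: in state A at pos 0, read 0 -> (A,0)->write 1,move L,goto C. Now: state=C, head=-1, tape[-2..1]=0010 (head:  ^)
Step 2: in state C at pos -1, read 0 -> (C,0)->write 1,move R,goto H. Now: state=H, head=0, tape[-2..1]=0110 (head:   ^)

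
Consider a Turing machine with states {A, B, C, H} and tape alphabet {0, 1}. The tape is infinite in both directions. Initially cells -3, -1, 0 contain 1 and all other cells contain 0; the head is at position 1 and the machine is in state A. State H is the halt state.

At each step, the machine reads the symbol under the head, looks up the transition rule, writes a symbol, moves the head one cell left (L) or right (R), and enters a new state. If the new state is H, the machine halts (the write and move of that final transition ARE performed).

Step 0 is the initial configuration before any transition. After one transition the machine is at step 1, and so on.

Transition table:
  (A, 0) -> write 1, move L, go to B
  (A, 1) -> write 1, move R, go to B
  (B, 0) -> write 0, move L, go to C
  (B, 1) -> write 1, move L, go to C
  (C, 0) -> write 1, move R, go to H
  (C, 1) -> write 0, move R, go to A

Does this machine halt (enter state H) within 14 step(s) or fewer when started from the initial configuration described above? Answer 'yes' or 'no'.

Answer: yes

Derivation:
Step 1: in state A at pos 1, read 0 -> (A,0)->write 1,move L,goto B. Now: state=B, head=0, tape[-4..2]=0101110 (head:     ^)
Step 2: in state B at pos 0, read 1 -> (B,1)->write 1,move L,goto C. Now: state=C, head=-1, tape[-4..2]=0101110 (head:    ^)
Step 3: in state C at pos -1, read 1 -> (C,1)->write 0,move R,goto A. Now: state=A, head=0, tape[-4..2]=0100110 (head:     ^)
Step 4: in state A at pos 0, read 1 -> (A,1)->write 1,move R,goto B. Now: state=B, head=1, tape[-4..2]=0100110 (head:      ^)
Step 5: in state B at pos 1, read 1 -> (B,1)->write 1,move L,goto C. Now: state=C, head=0, tape[-4..2]=0100110 (head:     ^)
Step 6: in state C at pos 0, read 1 -> (C,1)->write 0,move R,goto A. Now: state=A, head=1, tape[-4..2]=0100010 (head:      ^)
Step 7: in state A at pos 1, read 1 -> (A,1)->write 1,move R,goto B. Now: state=B, head=2, tape[-4..3]=01000100 (head:       ^)
Step 8: in state B at pos 2, read 0 -> (B,0)->write 0,move L,goto C. Now: state=C, head=1, tape[-4..3]=01000100 (head:      ^)
Step 9: in state C at pos 1, read 1 -> (C,1)->write 0,move R,goto A. Now: state=A, head=2, tape[-4..3]=01000000 (head:       ^)
Step 10: in state A at pos 2, read 0 -> (A,0)->write 1,move L,goto B. Now: state=B, head=1, tape[-4..3]=01000010 (head:      ^)
Step 11: in state B at pos 1, read 0 -> (B,0)->write 0,move L,goto C. Now: state=C, head=0, tape[-4..3]=01000010 (head:     ^)
Step 12: in state C at pos 0, read 0 -> (C,0)->write 1,move R,goto H. Now: state=H, head=1, tape[-4..3]=01001010 (head:      ^)
State H reached at step 12; 12 <= 14 -> yes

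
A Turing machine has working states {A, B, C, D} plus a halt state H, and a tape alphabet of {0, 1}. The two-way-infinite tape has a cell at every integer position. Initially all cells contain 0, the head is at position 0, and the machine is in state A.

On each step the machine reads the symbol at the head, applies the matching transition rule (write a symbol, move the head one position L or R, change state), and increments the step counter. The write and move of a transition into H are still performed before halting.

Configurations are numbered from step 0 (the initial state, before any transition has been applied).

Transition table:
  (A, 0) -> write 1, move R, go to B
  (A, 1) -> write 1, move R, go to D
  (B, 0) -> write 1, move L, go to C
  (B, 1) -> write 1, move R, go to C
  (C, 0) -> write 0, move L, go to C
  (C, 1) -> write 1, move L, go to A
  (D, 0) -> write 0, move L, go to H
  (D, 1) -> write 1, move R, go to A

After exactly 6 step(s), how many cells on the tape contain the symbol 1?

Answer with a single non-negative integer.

Step 1: in state A at pos 0, read 0 -> (A,0)->write 1,move R,goto B. Now: state=B, head=1, tape[-1..2]=0100 (head:   ^)
Step 2: in state B at pos 1, read 0 -> (B,0)->write 1,move L,goto C. Now: state=C, head=0, tape[-1..2]=0110 (head:  ^)
Step 3: in state C at pos 0, read 1 -> (C,1)->write 1,move L,goto A. Now: state=A, head=-1, tape[-2..2]=00110 (head:  ^)
Step 4: in state A at pos -1, read 0 -> (A,0)->write 1,move R,goto B. Now: state=B, head=0, tape[-2..2]=01110 (head:   ^)
Step 5: in state B at pos 0, read 1 -> (B,1)->write 1,move R,goto C. Now: state=C, head=1, tape[-2..2]=01110 (head:    ^)
Step 6: in state C at pos 1, read 1 -> (C,1)->write 1,move L,goto A. Now: state=A, head=0, tape[-2..2]=01110 (head:   ^)
Cells containing 1 after step 6: {-1, 0, 1} -> 3 cell(s)

Answer: 3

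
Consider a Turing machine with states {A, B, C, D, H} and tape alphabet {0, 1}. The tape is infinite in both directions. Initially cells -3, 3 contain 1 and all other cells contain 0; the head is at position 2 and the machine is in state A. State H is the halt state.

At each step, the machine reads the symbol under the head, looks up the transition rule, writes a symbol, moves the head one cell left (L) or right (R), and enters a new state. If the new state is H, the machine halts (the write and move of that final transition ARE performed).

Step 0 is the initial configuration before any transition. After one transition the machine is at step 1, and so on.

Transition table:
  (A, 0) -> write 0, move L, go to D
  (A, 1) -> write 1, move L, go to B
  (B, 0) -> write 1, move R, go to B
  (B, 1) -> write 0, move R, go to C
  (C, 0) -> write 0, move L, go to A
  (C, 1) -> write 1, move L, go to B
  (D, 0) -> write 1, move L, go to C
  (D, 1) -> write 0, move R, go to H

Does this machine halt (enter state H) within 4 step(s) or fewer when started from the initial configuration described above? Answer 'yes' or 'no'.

Answer: no

Derivation:
Step 1: in state A at pos 2, read 0 -> (A,0)->write 0,move L,goto D. Now: state=D, head=1, tape[-4..4]=010000010 (head:      ^)
Step 2: in state D at pos 1, read 0 -> (D,0)->write 1,move L,goto C. Now: state=C, head=0, tape[-4..4]=010001010 (head:     ^)
Step 3: in state C at pos 0, read 0 -> (C,0)->write 0,move L,goto A. Now: state=A, head=-1, tape[-4..4]=010001010 (head:    ^)
Step 4: in state A at pos -1, read 0 -> (A,0)->write 0,move L,goto D. Now: state=D, head=-2, tape[-4..4]=010001010 (head:   ^)
After 4 step(s): state = D (not H) -> not halted within 4 -> no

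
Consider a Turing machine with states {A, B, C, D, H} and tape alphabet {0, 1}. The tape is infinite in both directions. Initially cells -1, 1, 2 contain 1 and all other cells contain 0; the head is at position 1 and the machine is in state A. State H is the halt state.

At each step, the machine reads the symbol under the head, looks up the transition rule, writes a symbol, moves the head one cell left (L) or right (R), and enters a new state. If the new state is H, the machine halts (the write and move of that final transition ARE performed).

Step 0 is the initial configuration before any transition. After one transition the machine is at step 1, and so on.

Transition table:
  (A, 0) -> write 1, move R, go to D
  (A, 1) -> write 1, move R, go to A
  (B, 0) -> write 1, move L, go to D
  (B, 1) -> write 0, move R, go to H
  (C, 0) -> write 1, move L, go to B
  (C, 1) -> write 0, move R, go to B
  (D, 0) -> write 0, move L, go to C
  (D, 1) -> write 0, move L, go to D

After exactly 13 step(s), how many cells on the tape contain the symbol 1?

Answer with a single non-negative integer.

Answer: 4

Derivation:
Step 1: in state A at pos 1, read 1 -> (A,1)->write 1,move R,goto A. Now: state=A, head=2, tape[-2..3]=010110 (head:     ^)
Step 2: in state A at pos 2, read 1 -> (A,1)->write 1,move R,goto A. Now: state=A, head=3, tape[-2..4]=0101100 (head:      ^)
Step 3: in state A at pos 3, read 0 -> (A,0)->write 1,move R,goto D. Now: state=D, head=4, tape[-2..5]=01011100 (head:       ^)
Step 4: in state D at pos 4, read 0 -> (D,0)->write 0,move L,goto C. Now: state=C, head=3, tape[-2..5]=01011100 (head:      ^)
Step 5: in state C at pos 3, read 1 -> (C,1)->write 0,move R,goto B. Now: state=B, head=4, tape[-2..5]=01011000 (head:       ^)
Step 6: in state B at pos 4, read 0 -> (B,0)->write 1,move L,goto D. Now: state=D, head=3, tape[-2..5]=01011010 (head:      ^)
Step 7: in state D at pos 3, read 0 -> (D,0)->write 0,move L,goto C. Now: state=C, head=2, tape[-2..5]=01011010 (head:     ^)
Step 8: in state C at pos 2, read 1 -> (C,1)->write 0,move R,goto B. Now: state=B, head=3, tape[-2..5]=01010010 (head:      ^)
Step 9: in state B at pos 3, read 0 -> (B,0)->write 1,move L,goto D. Now: state=D, head=2, tape[-2..5]=01010110 (head:     ^)
Step 10: in state D at pos 2, read 0 -> (D,0)->write 0,move L,goto C. Now: state=C, head=1, tape[-2..5]=01010110 (head:    ^)
Step 11: in state C at pos 1, read 1 -> (C,1)->write 0,move R,goto B. Now: state=B, head=2, tape[-2..5]=01000110 (head:     ^)
Step 12: in state B at pos 2, read 0 -> (B,0)->write 1,move L,goto D. Now: state=D, head=1, tape[-2..5]=01001110 (head:    ^)
Step 13: in state D at pos 1, read 0 -> (D,0)->write 0,move L,goto C. Now: state=C, head=0, tape[-2..5]=01001110 (head:   ^)
Cells containing 1 after step 13: {-1, 2, 3, 4} -> 4 cell(s)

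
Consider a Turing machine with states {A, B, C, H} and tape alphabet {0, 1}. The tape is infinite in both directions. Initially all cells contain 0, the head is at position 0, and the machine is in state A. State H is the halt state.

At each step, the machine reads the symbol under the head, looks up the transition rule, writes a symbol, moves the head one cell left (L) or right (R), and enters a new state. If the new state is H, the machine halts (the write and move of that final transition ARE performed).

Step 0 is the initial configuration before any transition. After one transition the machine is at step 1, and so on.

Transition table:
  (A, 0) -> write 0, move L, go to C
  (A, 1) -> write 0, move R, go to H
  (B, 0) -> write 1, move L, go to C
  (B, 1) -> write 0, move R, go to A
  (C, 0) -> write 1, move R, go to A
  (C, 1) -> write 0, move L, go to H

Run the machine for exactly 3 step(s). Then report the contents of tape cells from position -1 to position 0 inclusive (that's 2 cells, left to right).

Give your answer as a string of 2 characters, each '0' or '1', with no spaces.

Answer: 10

Derivation:
Step 1: in state A at pos 0, read 0 -> (A,0)->write 0,move L,goto C. Now: state=C, head=-1, tape[-2..1]=0000 (head:  ^)
Step 2: in state C at pos -1, read 0 -> (C,0)->write 1,move R,goto A. Now: state=A, head=0, tape[-2..1]=0100 (head:   ^)
Step 3: in state A at pos 0, read 0 -> (A,0)->write 0,move L,goto C. Now: state=C, head=-1, tape[-2..1]=0100 (head:  ^)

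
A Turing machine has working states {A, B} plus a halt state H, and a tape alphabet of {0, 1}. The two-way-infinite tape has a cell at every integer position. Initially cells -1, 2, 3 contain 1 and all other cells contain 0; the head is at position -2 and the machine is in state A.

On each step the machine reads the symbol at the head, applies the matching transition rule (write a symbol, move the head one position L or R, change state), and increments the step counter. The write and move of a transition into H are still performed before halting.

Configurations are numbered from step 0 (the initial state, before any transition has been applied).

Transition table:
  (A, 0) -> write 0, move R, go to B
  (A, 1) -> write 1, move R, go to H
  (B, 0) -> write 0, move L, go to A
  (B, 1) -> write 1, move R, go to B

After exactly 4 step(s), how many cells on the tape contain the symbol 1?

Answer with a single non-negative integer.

Step 1: in state A at pos -2, read 0 -> (A,0)->write 0,move R,goto B. Now: state=B, head=-1, tape[-3..4]=00100110 (head:   ^)
Step 2: in state B at pos -1, read 1 -> (B,1)->write 1,move R,goto B. Now: state=B, head=0, tape[-3..4]=00100110 (head:    ^)
Step 3: in state B at pos 0, read 0 -> (B,0)->write 0,move L,goto A. Now: state=A, head=-1, tape[-3..4]=00100110 (head:   ^)
Step 4: in state A at pos -1, read 1 -> (A,1)->write 1,move R,goto H. Now: state=H, head=0, tape[-3..4]=00100110 (head:    ^)
Cells containing 1 after step 4: {-1, 2, 3} -> 3 cell(s)

Answer: 3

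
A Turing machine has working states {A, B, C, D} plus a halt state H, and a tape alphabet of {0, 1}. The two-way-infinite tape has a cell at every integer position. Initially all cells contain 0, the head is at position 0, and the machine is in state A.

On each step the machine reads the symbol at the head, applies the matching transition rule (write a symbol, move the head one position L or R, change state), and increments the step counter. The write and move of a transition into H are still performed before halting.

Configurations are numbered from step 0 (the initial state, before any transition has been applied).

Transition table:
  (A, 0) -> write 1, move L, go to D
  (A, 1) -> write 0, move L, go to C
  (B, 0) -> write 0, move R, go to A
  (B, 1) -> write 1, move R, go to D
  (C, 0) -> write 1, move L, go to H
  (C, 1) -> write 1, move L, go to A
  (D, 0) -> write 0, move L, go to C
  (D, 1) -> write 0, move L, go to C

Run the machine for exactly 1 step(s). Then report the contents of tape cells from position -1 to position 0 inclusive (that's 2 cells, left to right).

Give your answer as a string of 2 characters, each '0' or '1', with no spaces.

Step 1: in state A at pos 0, read 0 -> (A,0)->write 1,move L,goto D. Now: state=D, head=-1, tape[-2..1]=0010 (head:  ^)

Answer: 01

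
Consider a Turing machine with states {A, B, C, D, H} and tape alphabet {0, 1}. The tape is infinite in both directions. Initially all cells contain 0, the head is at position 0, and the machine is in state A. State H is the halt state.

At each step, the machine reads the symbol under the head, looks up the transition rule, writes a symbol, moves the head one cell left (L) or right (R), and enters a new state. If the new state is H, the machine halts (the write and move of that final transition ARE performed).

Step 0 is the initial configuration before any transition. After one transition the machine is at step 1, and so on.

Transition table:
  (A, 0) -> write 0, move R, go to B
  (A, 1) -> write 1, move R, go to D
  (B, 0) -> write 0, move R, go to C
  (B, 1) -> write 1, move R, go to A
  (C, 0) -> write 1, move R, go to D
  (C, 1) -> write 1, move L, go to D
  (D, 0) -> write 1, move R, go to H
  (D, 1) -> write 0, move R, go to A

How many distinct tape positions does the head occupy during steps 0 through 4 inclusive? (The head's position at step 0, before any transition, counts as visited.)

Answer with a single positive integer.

Answer: 5

Derivation:
Step 1: in state A at pos 0, read 0 -> (A,0)->write 0,move R,goto B. Now: state=B, head=1, tape[-1..2]=0000 (head:   ^)
Step 2: in state B at pos 1, read 0 -> (B,0)->write 0,move R,goto C. Now: state=C, head=2, tape[-1..3]=00000 (head:    ^)
Step 3: in state C at pos 2, read 0 -> (C,0)->write 1,move R,goto D. Now: state=D, head=3, tape[-1..4]=000100 (head:     ^)
Step 4: in state D at pos 3, read 0 -> (D,0)->write 1,move R,goto H. Now: state=H, head=4, tape[-1..5]=0001100 (head:      ^)
Head positions at steps 0..4: starting at 0, distinct positions visited = {0, 1, 2, 3, 4} -> 5 position(s)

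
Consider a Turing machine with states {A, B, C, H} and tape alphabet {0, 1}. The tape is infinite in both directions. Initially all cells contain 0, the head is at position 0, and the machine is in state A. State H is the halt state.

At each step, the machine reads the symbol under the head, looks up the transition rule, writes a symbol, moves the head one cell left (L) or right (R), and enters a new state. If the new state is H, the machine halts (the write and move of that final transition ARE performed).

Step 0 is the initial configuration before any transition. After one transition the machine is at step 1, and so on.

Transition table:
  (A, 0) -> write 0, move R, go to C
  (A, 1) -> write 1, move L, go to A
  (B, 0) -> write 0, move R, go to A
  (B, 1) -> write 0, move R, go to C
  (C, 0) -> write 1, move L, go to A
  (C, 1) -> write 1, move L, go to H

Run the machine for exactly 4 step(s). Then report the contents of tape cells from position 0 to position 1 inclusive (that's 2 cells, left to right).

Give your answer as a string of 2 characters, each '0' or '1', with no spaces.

Step 1: in state A at pos 0, read 0 -> (A,0)->write 0,move R,goto C. Now: state=C, head=1, tape[-1..2]=0000 (head:   ^)
Step 2: in state C at pos 1, read 0 -> (C,0)->write 1,move L,goto A. Now: state=A, head=0, tape[-1..2]=0010 (head:  ^)
Step 3: in state A at pos 0, read 0 -> (A,0)->write 0,move R,goto C. Now: state=C, head=1, tape[-1..2]=0010 (head:   ^)
Step 4: in state C at pos 1, read 1 -> (C,1)->write 1,move L,goto H. Now: state=H, head=0, tape[-1..2]=0010 (head:  ^)

Answer: 01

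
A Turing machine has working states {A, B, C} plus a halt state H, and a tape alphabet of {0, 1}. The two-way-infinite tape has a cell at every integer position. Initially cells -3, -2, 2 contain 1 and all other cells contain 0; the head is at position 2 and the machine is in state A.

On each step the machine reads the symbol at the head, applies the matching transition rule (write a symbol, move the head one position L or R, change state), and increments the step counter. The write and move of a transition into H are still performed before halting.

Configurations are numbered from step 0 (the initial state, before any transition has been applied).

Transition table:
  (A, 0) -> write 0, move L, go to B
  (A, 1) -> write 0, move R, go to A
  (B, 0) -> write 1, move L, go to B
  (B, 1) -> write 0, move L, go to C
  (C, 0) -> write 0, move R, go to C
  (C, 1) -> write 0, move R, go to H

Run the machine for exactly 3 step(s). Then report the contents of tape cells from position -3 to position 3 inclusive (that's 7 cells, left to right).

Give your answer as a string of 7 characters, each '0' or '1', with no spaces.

Step 1: in state A at pos 2, read 1 -> (A,1)->write 0,move R,goto A. Now: state=A, head=3, tape[-4..4]=011000000 (head:        ^)
Step 2: in state A at pos 3, read 0 -> (A,0)->write 0,move L,goto B. Now: state=B, head=2, tape[-4..4]=011000000 (head:       ^)
Step 3: in state B at pos 2, read 0 -> (B,0)->write 1,move L,goto B. Now: state=B, head=1, tape[-4..4]=011000100 (head:      ^)

Answer: 1100010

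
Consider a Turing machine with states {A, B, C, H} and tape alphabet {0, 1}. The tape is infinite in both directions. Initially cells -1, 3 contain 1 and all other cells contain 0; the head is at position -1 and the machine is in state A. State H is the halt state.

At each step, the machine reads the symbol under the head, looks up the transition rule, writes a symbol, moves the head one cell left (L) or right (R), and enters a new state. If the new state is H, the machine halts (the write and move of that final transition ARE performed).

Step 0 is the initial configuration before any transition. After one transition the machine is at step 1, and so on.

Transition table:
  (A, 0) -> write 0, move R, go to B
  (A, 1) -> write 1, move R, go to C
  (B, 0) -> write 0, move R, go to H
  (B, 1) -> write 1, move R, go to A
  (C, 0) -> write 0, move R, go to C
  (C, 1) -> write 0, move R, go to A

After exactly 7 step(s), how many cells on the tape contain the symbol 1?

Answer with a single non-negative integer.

Step 1: in state A at pos -1, read 1 -> (A,1)->write 1,move R,goto C. Now: state=C, head=0, tape[-2..4]=0100010 (head:   ^)
Step 2: in state C at pos 0, read 0 -> (C,0)->write 0,move R,goto C. Now: state=C, head=1, tape[-2..4]=0100010 (head:    ^)
Step 3: in state C at pos 1, read 0 -> (C,0)->write 0,move R,goto C. Now: state=C, head=2, tape[-2..4]=0100010 (head:     ^)
Step 4: in state C at pos 2, read 0 -> (C,0)->write 0,move R,goto C. Now: state=C, head=3, tape[-2..4]=0100010 (head:      ^)
Step 5: in state C at pos 3, read 1 -> (C,1)->write 0,move R,goto A. Now: state=A, head=4, tape[-2..5]=01000000 (head:       ^)
Step 6: in state A at pos 4, read 0 -> (A,0)->write 0,move R,goto B. Now: state=B, head=5, tape[-2..6]=010000000 (head:        ^)
Step 7: in state B at pos 5, read 0 -> (B,0)->write 0,move R,goto H. Now: state=H, head=6, tape[-2..7]=0100000000 (head:         ^)
Cells containing 1 after step 7: {-1} -> 1 cell(s)

Answer: 1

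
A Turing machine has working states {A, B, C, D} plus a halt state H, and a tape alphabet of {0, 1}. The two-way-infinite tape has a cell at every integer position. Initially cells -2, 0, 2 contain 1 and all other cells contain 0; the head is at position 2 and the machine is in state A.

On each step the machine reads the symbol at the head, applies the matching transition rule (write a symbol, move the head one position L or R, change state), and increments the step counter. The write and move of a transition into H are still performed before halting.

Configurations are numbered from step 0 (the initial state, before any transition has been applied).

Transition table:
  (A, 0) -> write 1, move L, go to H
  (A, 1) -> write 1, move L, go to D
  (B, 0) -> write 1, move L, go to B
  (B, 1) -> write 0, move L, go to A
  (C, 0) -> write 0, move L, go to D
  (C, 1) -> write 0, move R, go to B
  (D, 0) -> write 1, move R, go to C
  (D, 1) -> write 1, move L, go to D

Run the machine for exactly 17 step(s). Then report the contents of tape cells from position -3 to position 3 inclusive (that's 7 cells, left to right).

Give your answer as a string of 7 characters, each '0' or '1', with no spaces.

Answer: 1111111

Derivation:
Step 1: in state A at pos 2, read 1 -> (A,1)->write 1,move L,goto D. Now: state=D, head=1, tape[-3..3]=0101010 (head:     ^)
Step 2: in state D at pos 1, read 0 -> (D,0)->write 1,move R,goto C. Now: state=C, head=2, tape[-3..3]=0101110 (head:      ^)
Step 3: in state C at pos 2, read 1 -> (C,1)->write 0,move R,goto B. Now: state=B, head=3, tape[-3..4]=01011000 (head:       ^)
Step 4: in state B at pos 3, read 0 -> (B,0)->write 1,move L,goto B. Now: state=B, head=2, tape[-3..4]=01011010 (head:      ^)
Step 5: in state B at pos 2, read 0 -> (B,0)->write 1,move L,goto B. Now: state=B, head=1, tape[-3..4]=01011110 (head:     ^)
Step 6: in state B at pos 1, read 1 -> (B,1)->write 0,move L,goto A. Now: state=A, head=0, tape[-3..4]=01010110 (head:    ^)
Step 7: in state A at pos 0, read 1 -> (A,1)->write 1,move L,goto D. Now: state=D, head=-1, tape[-3..4]=01010110 (head:   ^)
Step 8: in state D at pos -1, read 0 -> (D,0)->write 1,move R,goto C. Now: state=C, head=0, tape[-3..4]=01110110 (head:    ^)
Step 9: in state C at pos 0, read 1 -> (C,1)->write 0,move R,goto B. Now: state=B, head=1, tape[-3..4]=01100110 (head:     ^)
Step 10: in state B at pos 1, read 0 -> (B,0)->write 1,move L,goto B. Now: state=B, head=0, tape[-3..4]=01101110 (head:    ^)
Step 11: in state B at pos 0, read 0 -> (B,0)->write 1,move L,goto B. Now: state=B, head=-1, tape[-3..4]=01111110 (head:   ^)
Step 12: in state B at pos -1, read 1 -> (B,1)->write 0,move L,goto A. Now: state=A, head=-2, tape[-3..4]=01011110 (head:  ^)
Step 13: in state A at pos -2, read 1 -> (A,1)->write 1,move L,goto D. Now: state=D, head=-3, tape[-4..4]=001011110 (head:  ^)
Step 14: in state D at pos -3, read 0 -> (D,0)->write 1,move R,goto C. Now: state=C, head=-2, tape[-4..4]=011011110 (head:   ^)
Step 15: in state C at pos -2, read 1 -> (C,1)->write 0,move R,goto B. Now: state=B, head=-1, tape[-4..4]=010011110 (head:    ^)
Step 16: in state B at pos -1, read 0 -> (B,0)->write 1,move L,goto B. Now: state=B, head=-2, tape[-4..4]=010111110 (head:   ^)
Step 17: in state B at pos -2, read 0 -> (B,0)->write 1,move L,goto B. Now: state=B, head=-3, tape[-4..4]=011111110 (head:  ^)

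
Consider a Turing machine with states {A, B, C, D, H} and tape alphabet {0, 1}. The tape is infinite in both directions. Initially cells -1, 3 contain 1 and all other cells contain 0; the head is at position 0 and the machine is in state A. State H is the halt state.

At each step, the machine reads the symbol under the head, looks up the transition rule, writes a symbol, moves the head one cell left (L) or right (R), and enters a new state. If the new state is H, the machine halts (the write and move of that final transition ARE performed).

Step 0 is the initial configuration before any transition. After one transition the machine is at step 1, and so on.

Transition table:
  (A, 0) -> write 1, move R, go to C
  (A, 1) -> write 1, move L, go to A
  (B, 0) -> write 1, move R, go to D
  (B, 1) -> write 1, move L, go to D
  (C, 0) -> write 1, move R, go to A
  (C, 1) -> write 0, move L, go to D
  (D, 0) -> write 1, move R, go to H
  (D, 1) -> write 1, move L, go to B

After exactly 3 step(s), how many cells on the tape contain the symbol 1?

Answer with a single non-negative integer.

Step 1: in state A at pos 0, read 0 -> (A,0)->write 1,move R,goto C. Now: state=C, head=1, tape[-2..4]=0110010 (head:    ^)
Step 2: in state C at pos 1, read 0 -> (C,0)->write 1,move R,goto A. Now: state=A, head=2, tape[-2..4]=0111010 (head:     ^)
Step 3: in state A at pos 2, read 0 -> (A,0)->write 1,move R,goto C. Now: state=C, head=3, tape[-2..4]=0111110 (head:      ^)
Cells containing 1 after step 3: {-1, 0, 1, 2, 3} -> 5 cell(s)

Answer: 5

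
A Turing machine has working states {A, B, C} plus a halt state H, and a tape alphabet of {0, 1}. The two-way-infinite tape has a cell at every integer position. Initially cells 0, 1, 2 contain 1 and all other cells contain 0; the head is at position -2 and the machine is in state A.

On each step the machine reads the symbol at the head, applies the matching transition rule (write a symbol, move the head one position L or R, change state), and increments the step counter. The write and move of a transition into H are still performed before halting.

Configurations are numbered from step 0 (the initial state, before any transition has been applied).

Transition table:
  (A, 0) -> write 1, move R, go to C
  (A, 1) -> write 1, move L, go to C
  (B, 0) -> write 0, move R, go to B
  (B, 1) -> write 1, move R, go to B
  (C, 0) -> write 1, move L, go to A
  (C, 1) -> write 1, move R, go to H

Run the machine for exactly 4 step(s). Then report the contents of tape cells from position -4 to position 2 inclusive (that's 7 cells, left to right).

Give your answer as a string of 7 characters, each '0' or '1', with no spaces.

Answer: 0111111

Derivation:
Step 1: in state A at pos -2, read 0 -> (A,0)->write 1,move R,goto C. Now: state=C, head=-1, tape[-3..3]=0101110 (head:   ^)
Step 2: in state C at pos -1, read 0 -> (C,0)->write 1,move L,goto A. Now: state=A, head=-2, tape[-3..3]=0111110 (head:  ^)
Step 3: in state A at pos -2, read 1 -> (A,1)->write 1,move L,goto C. Now: state=C, head=-3, tape[-4..3]=00111110 (head:  ^)
Step 4: in state C at pos -3, read 0 -> (C,0)->write 1,move L,goto A. Now: state=A, head=-4, tape[-5..3]=001111110 (head:  ^)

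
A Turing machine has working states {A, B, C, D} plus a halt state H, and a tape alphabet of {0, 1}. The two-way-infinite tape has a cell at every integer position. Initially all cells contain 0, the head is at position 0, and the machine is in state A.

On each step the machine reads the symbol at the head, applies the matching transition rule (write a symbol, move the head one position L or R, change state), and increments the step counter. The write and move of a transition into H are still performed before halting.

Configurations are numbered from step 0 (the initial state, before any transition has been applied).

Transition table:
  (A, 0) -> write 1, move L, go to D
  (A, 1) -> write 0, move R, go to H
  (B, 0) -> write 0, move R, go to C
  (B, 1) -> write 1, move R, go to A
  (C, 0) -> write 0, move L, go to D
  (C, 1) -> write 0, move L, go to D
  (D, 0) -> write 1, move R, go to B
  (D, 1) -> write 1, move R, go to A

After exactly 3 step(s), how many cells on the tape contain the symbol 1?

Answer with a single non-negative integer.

Answer: 2

Derivation:
Step 1: in state A at pos 0, read 0 -> (A,0)->write 1,move L,goto D. Now: state=D, head=-1, tape[-2..1]=0010 (head:  ^)
Step 2: in state D at pos -1, read 0 -> (D,0)->write 1,move R,goto B. Now: state=B, head=0, tape[-2..1]=0110 (head:   ^)
Step 3: in state B at pos 0, read 1 -> (B,1)->write 1,move R,goto A. Now: state=A, head=1, tape[-2..2]=01100 (head:    ^)
Cells containing 1 after step 3: {-1, 0} -> 2 cell(s)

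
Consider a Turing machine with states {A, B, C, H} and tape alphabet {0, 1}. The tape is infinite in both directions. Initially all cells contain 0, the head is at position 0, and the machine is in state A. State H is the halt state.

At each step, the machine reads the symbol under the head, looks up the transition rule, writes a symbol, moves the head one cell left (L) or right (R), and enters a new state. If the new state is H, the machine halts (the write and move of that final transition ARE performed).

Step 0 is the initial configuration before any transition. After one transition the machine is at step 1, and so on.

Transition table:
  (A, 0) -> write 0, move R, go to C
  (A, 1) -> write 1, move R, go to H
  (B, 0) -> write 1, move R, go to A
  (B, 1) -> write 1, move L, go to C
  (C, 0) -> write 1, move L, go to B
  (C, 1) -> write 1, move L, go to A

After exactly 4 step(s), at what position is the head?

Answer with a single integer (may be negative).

Step 1: in state A at pos 0, read 0 -> (A,0)->write 0,move R,goto C. Now: state=C, head=1, tape[-1..2]=0000 (head:   ^)
Step 2: in state C at pos 1, read 0 -> (C,0)->write 1,move L,goto B. Now: state=B, head=0, tape[-1..2]=0010 (head:  ^)
Step 3: in state B at pos 0, read 0 -> (B,0)->write 1,move R,goto A. Now: state=A, head=1, tape[-1..2]=0110 (head:   ^)
Step 4: in state A at pos 1, read 1 -> (A,1)->write 1,move R,goto H. Now: state=H, head=2, tape[-1..3]=01100 (head:    ^)

Answer: 2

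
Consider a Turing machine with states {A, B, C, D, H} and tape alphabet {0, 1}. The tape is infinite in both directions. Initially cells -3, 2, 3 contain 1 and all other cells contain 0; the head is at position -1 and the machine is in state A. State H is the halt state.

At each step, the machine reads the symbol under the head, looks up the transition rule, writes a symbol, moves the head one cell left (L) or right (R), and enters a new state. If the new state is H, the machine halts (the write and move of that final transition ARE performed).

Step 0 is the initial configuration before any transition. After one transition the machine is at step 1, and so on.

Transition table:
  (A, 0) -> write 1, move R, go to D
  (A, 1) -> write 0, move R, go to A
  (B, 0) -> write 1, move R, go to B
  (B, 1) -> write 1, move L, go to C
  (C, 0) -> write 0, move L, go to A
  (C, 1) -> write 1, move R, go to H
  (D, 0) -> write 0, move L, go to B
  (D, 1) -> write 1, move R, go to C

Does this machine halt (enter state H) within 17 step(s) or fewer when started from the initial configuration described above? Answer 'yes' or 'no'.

Step 1: in state A at pos -1, read 0 -> (A,0)->write 1,move R,goto D. Now: state=D, head=0, tape[-4..4]=010100110 (head:     ^)
Step 2: in state D at pos 0, read 0 -> (D,0)->write 0,move L,goto B. Now: state=B, head=-1, tape[-4..4]=010100110 (head:    ^)
Step 3: in state B at pos -1, read 1 -> (B,1)->write 1,move L,goto C. Now: state=C, head=-2, tape[-4..4]=010100110 (head:   ^)
Step 4: in state C at pos -2, read 0 -> (C,0)->write 0,move L,goto A. Now: state=A, head=-3, tape[-4..4]=010100110 (head:  ^)
Step 5: in state A at pos -3, read 1 -> (A,1)->write 0,move R,goto A. Now: state=A, head=-2, tape[-4..4]=000100110 (head:   ^)
Step 6: in state A at pos -2, read 0 -> (A,0)->write 1,move R,goto D. Now: state=D, head=-1, tape[-4..4]=001100110 (head:    ^)
Step 7: in state D at pos -1, read 1 -> (D,1)->write 1,move R,goto C. Now: state=C, head=0, tape[-4..4]=001100110 (head:     ^)
Step 8: in state C at pos 0, read 0 -> (C,0)->write 0,move L,goto A. Now: state=A, head=-1, tape[-4..4]=001100110 (head:    ^)
Step 9: in state A at pos -1, read 1 -> (A,1)->write 0,move R,goto A. Now: state=A, head=0, tape[-4..4]=001000110 (head:     ^)
Step 10: in state A at pos 0, read 0 -> (A,0)->write 1,move R,goto D. Now: state=D, head=1, tape[-4..4]=001010110 (head:      ^)
Step 11: in state D at pos 1, read 0 -> (D,0)->write 0,move L,goto B. Now: state=B, head=0, tape[-4..4]=001010110 (head:     ^)
Step 12: in state B at pos 0, read 1 -> (B,1)->write 1,move L,goto C. Now: state=C, head=-1, tape[-4..4]=001010110 (head:    ^)
Step 13: in state C at pos -1, read 0 -> (C,0)->write 0,move L,goto A. Now: state=A, head=-2, tape[-4..4]=001010110 (head:   ^)
Step 14: in state A at pos -2, read 1 -> (A,1)->write 0,move R,goto A. Now: state=A, head=-1, tape[-4..4]=000010110 (head:    ^)
Step 15: in state A at pos -1, read 0 -> (A,0)->write 1,move R,goto D. Now: state=D, head=0, tape[-4..4]=000110110 (head:     ^)
Step 16: in state D at pos 0, read 1 -> (D,1)->write 1,move R,goto C. Now: state=C, head=1, tape[-4..4]=000110110 (head:      ^)
Step 17: in state C at pos 1, read 0 -> (C,0)->write 0,move L,goto A. Now: state=A, head=0, tape[-4..4]=000110110 (head:     ^)
After 17 step(s): state = A (not H) -> not halted within 17 -> no

Answer: no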